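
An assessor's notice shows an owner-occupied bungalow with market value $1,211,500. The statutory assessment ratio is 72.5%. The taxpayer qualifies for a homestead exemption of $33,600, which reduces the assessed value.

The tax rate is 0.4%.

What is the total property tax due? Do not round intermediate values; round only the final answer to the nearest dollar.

Assessed value = $1,211,500 × 0.725 = $878,337.5
Taxable value = $878,337.5 − $33,600 = $844,737.5
Tax = $844,737.5 × 0.004 = $3,378.95

$3,379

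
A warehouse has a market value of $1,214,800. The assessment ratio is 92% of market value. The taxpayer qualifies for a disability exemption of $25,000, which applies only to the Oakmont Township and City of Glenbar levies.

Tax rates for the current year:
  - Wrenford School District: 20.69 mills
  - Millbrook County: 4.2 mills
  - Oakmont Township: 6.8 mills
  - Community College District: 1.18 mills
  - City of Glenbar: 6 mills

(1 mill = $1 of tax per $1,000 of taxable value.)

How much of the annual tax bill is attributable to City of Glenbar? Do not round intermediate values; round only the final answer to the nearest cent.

$6,555.70

Assessed value = $1,214,800 × 0.92 = $1,117,616
City of Glenbar taxable value = $1,117,616 − $25,000 = $1,092,616
City of Glenbar levy = $1,092,616 × 0.006 = $6,555.696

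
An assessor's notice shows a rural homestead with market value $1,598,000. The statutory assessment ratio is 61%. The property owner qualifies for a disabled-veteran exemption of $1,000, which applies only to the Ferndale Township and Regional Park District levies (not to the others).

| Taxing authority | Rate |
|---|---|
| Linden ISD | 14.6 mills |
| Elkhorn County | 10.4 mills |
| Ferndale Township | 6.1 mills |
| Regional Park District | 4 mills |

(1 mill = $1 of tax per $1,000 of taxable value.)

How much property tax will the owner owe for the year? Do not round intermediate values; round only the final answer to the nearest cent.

$34,204.68

Assessed value = $1,598,000 × 0.61 = $974,780
Linden ISD: $974,780 × 0.0146 = $14,231.788
Elkhorn County: $974,780 × 0.0104 = $10,137.712
Ferndale Township: ($974,780 − $1,000) × 0.0061 = $973,780 × 0.0061 = $5,940.058
Regional Park District: ($974,780 − $1,000) × 0.004 = $973,780 × 0.004 = $3,895.12
Total = $34,204.678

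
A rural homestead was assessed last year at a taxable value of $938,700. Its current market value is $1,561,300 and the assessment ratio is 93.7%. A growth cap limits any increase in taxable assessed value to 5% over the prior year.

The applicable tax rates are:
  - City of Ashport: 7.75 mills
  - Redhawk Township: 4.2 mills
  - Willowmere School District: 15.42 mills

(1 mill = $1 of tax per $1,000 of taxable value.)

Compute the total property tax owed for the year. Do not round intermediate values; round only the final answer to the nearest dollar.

Uncapped assessed value = $1,561,300 × 0.937 = $1,462,938.1
Cap limit = $938,700 × 1.05 = $985,635
Taxable assessed value = min($1,462,938.1, $985,635) = $985,635 (cap binds)
City of Ashport: $985,635 × 0.00775 = $7,638.67125
Redhawk Township: $985,635 × 0.0042 = $4,139.667
Willowmere School District: $985,635 × 0.01542 = $15,198.4917
Total = $26,976.82995

$26,977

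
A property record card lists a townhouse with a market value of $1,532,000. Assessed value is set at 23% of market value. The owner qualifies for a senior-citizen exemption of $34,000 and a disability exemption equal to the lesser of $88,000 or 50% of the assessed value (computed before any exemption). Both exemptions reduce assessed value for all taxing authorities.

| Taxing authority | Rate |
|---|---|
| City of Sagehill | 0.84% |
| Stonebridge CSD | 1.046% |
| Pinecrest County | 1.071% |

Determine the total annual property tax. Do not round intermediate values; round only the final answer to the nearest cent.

$6,811.75

Assessed value = $1,532,000 × 0.23 = $352,360
Disability exemption = min($88,000, 50% × $352,360) = min($88,000, $176,180) = $88,000 (dollar cap binds)
Taxable value = $352,360 − $34,000 − $88,000 = $230,360
City of Sagehill: $230,360 × 0.0084 = $1,935.024
Stonebridge CSD: $230,360 × 0.01046 = $2,409.5656
Pinecrest County: $230,360 × 0.01071 = $2,467.1556
Total = $6,811.7452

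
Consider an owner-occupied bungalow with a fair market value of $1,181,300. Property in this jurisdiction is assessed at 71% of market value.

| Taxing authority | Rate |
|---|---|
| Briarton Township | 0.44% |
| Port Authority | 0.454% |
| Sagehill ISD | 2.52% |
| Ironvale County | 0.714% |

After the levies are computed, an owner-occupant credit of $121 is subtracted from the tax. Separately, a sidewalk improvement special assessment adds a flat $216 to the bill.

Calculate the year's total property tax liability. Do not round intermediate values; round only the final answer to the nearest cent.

Assessed value = $1,181,300 × 0.71 = $838,723
Briarton Township: $838,723 × 0.0044 = $3,690.3812
Port Authority: $838,723 × 0.00454 = $3,807.80242
Sagehill ISD: $838,723 × 0.0252 = $21,135.8196
Ironvale County: $838,723 × 0.00714 = $5,988.48222
Levies subtotal = $34,622.48544
After credit = $34,622.48544 − $121 = $34,501.48544
Total = $34,501.48544 + $216 = $34,717.48544

$34,717.49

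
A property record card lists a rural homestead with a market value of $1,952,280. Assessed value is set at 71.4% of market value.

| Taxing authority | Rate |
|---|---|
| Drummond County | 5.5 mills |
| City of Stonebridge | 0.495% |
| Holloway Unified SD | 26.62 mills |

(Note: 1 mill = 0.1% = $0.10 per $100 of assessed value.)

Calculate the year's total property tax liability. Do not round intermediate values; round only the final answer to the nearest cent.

Assessed value = $1,952,280 × 0.714 = $1,393,927.92
Drummond County: $1,393,927.92 × 0.0055 = $7,666.60356
City of Stonebridge: $1,393,927.92 × 0.00495 = $6,899.943204
Holloway Unified SD: $1,393,927.92 × 0.02662 = $37,106.3612304
Total = $51,672.9079944

$51,672.91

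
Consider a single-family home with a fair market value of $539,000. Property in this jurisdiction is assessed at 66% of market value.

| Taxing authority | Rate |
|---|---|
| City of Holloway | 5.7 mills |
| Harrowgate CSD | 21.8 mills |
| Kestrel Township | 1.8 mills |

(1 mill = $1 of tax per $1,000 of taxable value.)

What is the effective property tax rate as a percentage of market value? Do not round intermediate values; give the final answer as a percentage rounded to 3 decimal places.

Assessed value = $539,000 × 0.66 = $355,740
City of Holloway: $355,740 × 0.0057 = $2,027.718
Harrowgate CSD: $355,740 × 0.0218 = $7,755.132
Kestrel Township: $355,740 × 0.0018 = $640.332
Total tax = $10,423.182
Effective rate = $10,423.182 ÷ $539,000 = 1.934% of market value

1.934%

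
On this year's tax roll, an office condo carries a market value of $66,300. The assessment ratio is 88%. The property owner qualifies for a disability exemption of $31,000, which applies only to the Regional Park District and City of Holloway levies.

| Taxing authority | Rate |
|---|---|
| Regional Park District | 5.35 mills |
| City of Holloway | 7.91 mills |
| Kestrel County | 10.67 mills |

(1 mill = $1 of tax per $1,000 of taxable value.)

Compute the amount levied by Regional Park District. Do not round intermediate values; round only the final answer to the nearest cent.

$146.29

Assessed value = $66,300 × 0.88 = $58,344
Regional Park District taxable value = $58,344 − $31,000 = $27,344
Regional Park District levy = $27,344 × 0.00535 = $146.2904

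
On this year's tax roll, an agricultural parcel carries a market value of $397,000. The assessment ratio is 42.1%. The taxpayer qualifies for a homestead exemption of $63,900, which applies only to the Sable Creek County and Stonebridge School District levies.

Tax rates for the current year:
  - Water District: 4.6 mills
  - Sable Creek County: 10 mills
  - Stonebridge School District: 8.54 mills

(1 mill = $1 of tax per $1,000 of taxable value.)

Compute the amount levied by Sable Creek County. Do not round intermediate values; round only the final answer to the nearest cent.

Assessed value = $397,000 × 0.421 = $167,137
Sable Creek County taxable value = $167,137 − $63,900 = $103,237
Sable Creek County levy = $103,237 × 0.01 = $1,032.37

$1,032.37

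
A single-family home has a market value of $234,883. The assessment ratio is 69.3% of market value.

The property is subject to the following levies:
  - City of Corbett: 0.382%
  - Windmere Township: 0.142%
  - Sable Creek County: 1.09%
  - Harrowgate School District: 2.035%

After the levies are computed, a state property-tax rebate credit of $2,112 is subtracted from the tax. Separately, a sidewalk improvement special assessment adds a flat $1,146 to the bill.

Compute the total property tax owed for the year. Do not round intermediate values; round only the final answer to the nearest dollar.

Assessed value = $234,883 × 0.693 = $162,773.919
City of Corbett: $162,773.919 × 0.00382 = $621.79637058
Windmere Township: $162,773.919 × 0.00142 = $231.13896498
Sable Creek County: $162,773.919 × 0.0109 = $1,774.2357171
Harrowgate School District: $162,773.919 × 0.02035 = $3,312.44925165
Levies subtotal = $5,939.62030431
After credit = $5,939.62030431 − $2,112 = $3,827.62030431
Total = $3,827.62030431 + $1,146 = $4,973.62030431

$4,974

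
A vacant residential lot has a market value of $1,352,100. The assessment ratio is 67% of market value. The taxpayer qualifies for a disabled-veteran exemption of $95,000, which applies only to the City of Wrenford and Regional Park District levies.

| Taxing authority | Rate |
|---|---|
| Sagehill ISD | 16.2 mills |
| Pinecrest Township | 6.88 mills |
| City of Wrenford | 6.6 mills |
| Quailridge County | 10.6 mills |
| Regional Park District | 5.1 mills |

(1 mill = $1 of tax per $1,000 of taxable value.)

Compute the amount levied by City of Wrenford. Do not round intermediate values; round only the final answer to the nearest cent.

Assessed value = $1,352,100 × 0.67 = $905,907
City of Wrenford taxable value = $905,907 − $95,000 = $810,907
City of Wrenford levy = $810,907 × 0.0066 = $5,351.9862

$5,351.99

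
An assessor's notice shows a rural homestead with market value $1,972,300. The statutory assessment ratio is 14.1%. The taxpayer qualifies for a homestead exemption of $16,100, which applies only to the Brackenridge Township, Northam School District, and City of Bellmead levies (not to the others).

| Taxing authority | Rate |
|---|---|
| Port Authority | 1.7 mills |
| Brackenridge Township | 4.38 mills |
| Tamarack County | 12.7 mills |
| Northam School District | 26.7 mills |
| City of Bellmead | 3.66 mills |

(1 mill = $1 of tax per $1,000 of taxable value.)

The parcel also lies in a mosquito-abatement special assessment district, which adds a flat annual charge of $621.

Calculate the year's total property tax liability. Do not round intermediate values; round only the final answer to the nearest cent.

$13,727.24

Assessed value = $1,972,300 × 0.141 = $278,094.3
Port Authority: $278,094.3 × 0.0017 = $472.76031
Brackenridge Township: ($278,094.3 − $16,100) × 0.00438 = $261,994.3 × 0.00438 = $1,147.535034
Tamarack County: $278,094.3 × 0.0127 = $3,531.79761
Northam School District: ($278,094.3 − $16,100) × 0.0267 = $261,994.3 × 0.0267 = $6,995.24781
City of Bellmead: ($278,094.3 − $16,100) × 0.00366 = $261,994.3 × 0.00366 = $958.899138
Levies subtotal = $13,106.239902
Total = $13,106.239902 + $621 = $13,727.239902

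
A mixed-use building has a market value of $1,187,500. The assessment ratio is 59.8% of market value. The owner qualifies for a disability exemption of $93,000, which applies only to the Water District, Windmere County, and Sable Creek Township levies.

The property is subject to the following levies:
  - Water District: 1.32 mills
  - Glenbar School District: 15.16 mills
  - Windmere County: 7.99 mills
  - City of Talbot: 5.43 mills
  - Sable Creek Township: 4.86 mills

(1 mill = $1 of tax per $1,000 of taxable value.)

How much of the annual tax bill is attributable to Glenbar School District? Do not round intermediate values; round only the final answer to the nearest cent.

Assessed value = $1,187,500 × 0.598 = $710,125
Glenbar School District taxable value = $710,125 (exemption does not apply)
Glenbar School District levy = $710,125 × 0.01516 = $10,765.495

$10,765.50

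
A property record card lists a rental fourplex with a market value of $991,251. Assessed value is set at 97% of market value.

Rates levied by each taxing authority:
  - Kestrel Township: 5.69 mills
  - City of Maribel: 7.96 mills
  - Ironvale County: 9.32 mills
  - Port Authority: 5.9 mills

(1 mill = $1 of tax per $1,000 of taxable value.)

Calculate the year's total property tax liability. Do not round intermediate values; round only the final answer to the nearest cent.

Assessed value = $991,251 × 0.97 = $961,513.47
Kestrel Township: $961,513.47 × 0.00569 = $5,471.0116443
City of Maribel: $961,513.47 × 0.00796 = $7,653.6472212
Ironvale County: $961,513.47 × 0.00932 = $8,961.3055404
Port Authority: $961,513.47 × 0.0059 = $5,672.929473
Total = $5,471.0116443 + $7,653.6472212 + $8,961.3055404 + $5,672.929473 = $27,758.8938789

$27,758.89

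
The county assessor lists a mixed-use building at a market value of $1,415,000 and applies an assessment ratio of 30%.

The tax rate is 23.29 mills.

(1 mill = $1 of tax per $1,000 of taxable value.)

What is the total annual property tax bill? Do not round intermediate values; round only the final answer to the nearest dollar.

Assessed value = $1,415,000 × 0.3 = $424,500
Tax = $424,500 × 0.02329 = $9,886.605

$9,887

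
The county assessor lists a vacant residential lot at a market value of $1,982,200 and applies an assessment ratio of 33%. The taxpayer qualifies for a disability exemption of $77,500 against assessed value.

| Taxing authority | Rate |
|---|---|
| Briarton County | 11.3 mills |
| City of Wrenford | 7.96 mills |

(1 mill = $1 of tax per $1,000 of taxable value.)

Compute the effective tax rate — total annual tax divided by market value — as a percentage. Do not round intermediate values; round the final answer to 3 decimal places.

Assessed value = $1,982,200 × 0.33 = $654,126
Taxable value = $654,126 − $77,500 = $576,626
Briarton County: $576,626 × 0.0113 = $6,515.8738
City of Wrenford: $576,626 × 0.00796 = $4,589.94296
Total tax = $11,105.81676
Effective rate = $11,105.81676 ÷ $1,982,200 = 0.560% of market value

0.560%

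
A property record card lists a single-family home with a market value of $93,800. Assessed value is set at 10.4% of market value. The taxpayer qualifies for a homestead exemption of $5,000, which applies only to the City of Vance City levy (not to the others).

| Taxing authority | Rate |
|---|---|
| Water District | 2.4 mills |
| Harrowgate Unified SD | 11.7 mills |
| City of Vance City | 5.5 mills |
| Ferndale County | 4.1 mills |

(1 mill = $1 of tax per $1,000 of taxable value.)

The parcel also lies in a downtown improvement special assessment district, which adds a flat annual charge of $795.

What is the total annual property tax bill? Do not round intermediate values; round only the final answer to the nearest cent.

Assessed value = $93,800 × 0.104 = $9,755.2
Water District: $9,755.2 × 0.0024 = $23.41248
Harrowgate Unified SD: $9,755.2 × 0.0117 = $114.13584
City of Vance City: ($9,755.2 − $5,000) × 0.0055 = $4,755.2 × 0.0055 = $26.1536
Ferndale County: $9,755.2 × 0.0041 = $39.99632
Levies subtotal = $203.69824
Total = $203.69824 + $795 = $998.69824

$998.70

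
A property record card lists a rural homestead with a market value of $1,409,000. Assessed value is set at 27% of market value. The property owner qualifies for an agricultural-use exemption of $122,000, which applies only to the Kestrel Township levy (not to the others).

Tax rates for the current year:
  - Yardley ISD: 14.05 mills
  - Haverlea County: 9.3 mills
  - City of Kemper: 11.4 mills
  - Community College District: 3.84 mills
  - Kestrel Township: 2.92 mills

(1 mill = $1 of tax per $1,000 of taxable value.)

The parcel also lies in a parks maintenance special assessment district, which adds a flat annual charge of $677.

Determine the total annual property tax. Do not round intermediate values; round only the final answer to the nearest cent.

$16,112.41

Assessed value = $1,409,000 × 0.27 = $380,430
Yardley ISD: $380,430 × 0.01405 = $5,345.0415
Haverlea County: $380,430 × 0.0093 = $3,537.999
City of Kemper: $380,430 × 0.0114 = $4,336.902
Community College District: $380,430 × 0.00384 = $1,460.8512
Kestrel Township: ($380,430 − $122,000) × 0.00292 = $258,430 × 0.00292 = $754.6156
Levies subtotal = $15,435.4093
Total = $15,435.4093 + $677 = $16,112.4093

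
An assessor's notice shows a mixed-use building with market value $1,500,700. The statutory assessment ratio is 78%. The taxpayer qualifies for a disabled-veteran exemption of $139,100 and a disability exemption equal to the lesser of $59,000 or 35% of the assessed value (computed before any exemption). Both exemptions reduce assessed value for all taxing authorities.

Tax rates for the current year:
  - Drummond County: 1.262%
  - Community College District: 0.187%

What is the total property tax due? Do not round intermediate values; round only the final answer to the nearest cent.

$14,090.74

Assessed value = $1,500,700 × 0.78 = $1,170,546
Disability exemption = min($59,000, 35% × $1,170,546) = min($59,000, $409,691.1) = $59,000 (dollar cap binds)
Taxable value = $1,170,546 − $139,100 − $59,000 = $972,446
Drummond County: $972,446 × 0.01262 = $12,272.26852
Community College District: $972,446 × 0.00187 = $1,818.47402
Total = $14,090.74254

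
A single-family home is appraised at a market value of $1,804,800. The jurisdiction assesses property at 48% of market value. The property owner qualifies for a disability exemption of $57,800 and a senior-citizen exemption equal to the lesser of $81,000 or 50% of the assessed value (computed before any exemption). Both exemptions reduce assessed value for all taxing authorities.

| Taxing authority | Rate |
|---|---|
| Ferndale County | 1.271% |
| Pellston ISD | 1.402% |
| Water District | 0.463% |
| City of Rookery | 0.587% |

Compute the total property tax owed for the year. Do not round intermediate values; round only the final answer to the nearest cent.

$27,084.97

Assessed value = $1,804,800 × 0.48 = $866,304
Senior-citizen exemption = min($81,000, 50% × $866,304) = min($81,000, $433,152) = $81,000 (dollar cap binds)
Taxable value = $866,304 − $57,800 − $81,000 = $727,504
Ferndale County: $727,504 × 0.01271 = $9,246.57584
Pellston ISD: $727,504 × 0.01402 = $10,199.60608
Water District: $727,504 × 0.00463 = $3,368.34352
City of Rookery: $727,504 × 0.00587 = $4,270.44848
Total = $27,084.97392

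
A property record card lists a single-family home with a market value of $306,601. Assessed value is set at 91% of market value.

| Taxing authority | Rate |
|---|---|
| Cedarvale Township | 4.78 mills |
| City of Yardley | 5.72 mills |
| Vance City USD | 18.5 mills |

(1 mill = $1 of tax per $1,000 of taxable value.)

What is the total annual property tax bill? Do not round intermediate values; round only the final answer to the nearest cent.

$8,091.20

Assessed value = $306,601 × 0.91 = $279,006.91
Cedarvale Township: $279,006.91 × 0.00478 = $1,333.6530298
City of Yardley: $279,006.91 × 0.00572 = $1,595.9195252
Vance City USD: $279,006.91 × 0.0185 = $5,161.627835
Total = $1,333.6530298 + $1,595.9195252 + $5,161.627835 = $8,091.20039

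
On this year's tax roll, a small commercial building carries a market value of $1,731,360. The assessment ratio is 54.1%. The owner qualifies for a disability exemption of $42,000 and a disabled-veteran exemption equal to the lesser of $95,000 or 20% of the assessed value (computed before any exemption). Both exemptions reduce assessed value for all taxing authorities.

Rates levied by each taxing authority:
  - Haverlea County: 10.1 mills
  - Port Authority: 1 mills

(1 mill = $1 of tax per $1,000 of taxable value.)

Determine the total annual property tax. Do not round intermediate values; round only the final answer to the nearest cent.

$8,876.29

Assessed value = $1,731,360 × 0.541 = $936,665.76
Disabled-veteran exemption = min($95,000, 20% × $936,665.76) = min($95,000, $187,333.152) = $95,000 (dollar cap binds)
Taxable value = $936,665.76 − $42,000 − $95,000 = $799,665.76
Haverlea County: $799,665.76 × 0.0101 = $8,076.624176
Port Authority: $799,665.76 × 0.001 = $799.66576
Total = $8,876.289936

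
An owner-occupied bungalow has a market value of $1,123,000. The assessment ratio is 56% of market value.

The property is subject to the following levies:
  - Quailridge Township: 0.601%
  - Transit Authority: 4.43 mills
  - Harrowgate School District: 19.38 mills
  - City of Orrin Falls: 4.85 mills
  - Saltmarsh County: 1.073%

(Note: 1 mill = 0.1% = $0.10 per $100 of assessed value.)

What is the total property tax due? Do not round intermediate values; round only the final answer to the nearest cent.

$28,551.15

Assessed value = $1,123,000 × 0.56 = $628,880
Quailridge Township: $628,880 × 0.00601 = $3,779.5688
Transit Authority: $628,880 × 0.00443 = $2,785.9384
Harrowgate School District: $628,880 × 0.01938 = $12,187.6944
City of Orrin Falls: $628,880 × 0.00485 = $3,050.068
Saltmarsh County: $628,880 × 0.01073 = $6,747.8824
Total = $28,551.152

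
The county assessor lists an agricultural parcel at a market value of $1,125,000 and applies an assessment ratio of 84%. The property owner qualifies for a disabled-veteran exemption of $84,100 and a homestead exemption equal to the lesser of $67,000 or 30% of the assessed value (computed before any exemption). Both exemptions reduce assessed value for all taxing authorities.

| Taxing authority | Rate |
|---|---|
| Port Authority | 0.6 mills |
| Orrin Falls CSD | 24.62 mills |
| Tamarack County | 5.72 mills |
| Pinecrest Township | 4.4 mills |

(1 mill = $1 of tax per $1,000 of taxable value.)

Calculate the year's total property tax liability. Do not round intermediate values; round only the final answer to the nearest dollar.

$28,056

Assessed value = $1,125,000 × 0.84 = $945,000
Homestead exemption = min($67,000, 30% × $945,000) = min($67,000, $283,500) = $67,000 (dollar cap binds)
Taxable value = $945,000 − $84,100 − $67,000 = $793,900
Port Authority: $793,900 × 0.0006 = $476.34
Orrin Falls CSD: $793,900 × 0.02462 = $19,545.818
Tamarack County: $793,900 × 0.00572 = $4,541.108
Pinecrest Township: $793,900 × 0.0044 = $3,493.16
Total = $28,056.426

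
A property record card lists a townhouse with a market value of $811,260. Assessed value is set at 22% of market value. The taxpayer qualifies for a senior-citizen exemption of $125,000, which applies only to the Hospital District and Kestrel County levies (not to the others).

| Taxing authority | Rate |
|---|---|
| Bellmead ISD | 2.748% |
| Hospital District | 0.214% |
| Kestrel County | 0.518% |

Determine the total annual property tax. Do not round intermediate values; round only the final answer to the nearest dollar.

$5,296

Assessed value = $811,260 × 0.22 = $178,477.2
Bellmead ISD: $178,477.2 × 0.02748 = $4,904.553456
Hospital District: ($178,477.2 − $125,000) × 0.00214 = $53,477.2 × 0.00214 = $114.441208
Kestrel County: ($178,477.2 − $125,000) × 0.00518 = $53,477.2 × 0.00518 = $277.011896
Total = $5,296.00656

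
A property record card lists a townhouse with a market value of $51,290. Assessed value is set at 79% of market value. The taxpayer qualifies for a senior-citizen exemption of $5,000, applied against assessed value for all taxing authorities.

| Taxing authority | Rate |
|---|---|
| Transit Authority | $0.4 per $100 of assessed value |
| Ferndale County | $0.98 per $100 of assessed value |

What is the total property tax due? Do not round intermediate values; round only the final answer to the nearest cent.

Assessed value = $51,290 × 0.79 = $40,519.1
Taxable value = $40,519.1 − $5,000 = $35,519.1
Transit Authority: $35,519.1 × 0.004 = $142.0764
Ferndale County: $35,519.1 × 0.0098 = $348.08718
Total = $142.0764 + $348.08718 = $490.16358

$490.16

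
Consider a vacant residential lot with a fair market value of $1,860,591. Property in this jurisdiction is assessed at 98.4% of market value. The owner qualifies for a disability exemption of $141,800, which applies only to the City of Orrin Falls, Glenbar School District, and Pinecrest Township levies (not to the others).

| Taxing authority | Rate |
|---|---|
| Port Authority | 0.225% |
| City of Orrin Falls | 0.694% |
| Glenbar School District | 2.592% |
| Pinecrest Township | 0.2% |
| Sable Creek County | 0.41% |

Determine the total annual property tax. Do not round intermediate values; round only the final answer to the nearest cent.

$70,505.01

Assessed value = $1,860,591 × 0.984 = $1,830,821.544
Port Authority: $1,830,821.544 × 0.00225 = $4,119.348474
City of Orrin Falls: ($1,830,821.544 − $141,800) × 0.00694 = $1,689,021.544 × 0.00694 = $11,721.80951536
Glenbar School District: ($1,830,821.544 − $141,800) × 0.02592 = $1,689,021.544 × 0.02592 = $43,779.43842048
Pinecrest Township: ($1,830,821.544 − $141,800) × 0.002 = $1,689,021.544 × 0.002 = $3,378.043088
Sable Creek County: $1,830,821.544 × 0.0041 = $7,506.3683304
Total = $70,505.00782824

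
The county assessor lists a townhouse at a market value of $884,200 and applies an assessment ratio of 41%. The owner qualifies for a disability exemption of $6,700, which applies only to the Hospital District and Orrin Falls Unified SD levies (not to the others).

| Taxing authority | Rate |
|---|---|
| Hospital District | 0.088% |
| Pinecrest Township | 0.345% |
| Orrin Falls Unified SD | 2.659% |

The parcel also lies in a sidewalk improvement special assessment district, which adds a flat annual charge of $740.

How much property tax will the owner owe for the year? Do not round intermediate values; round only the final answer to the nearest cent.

$11,765.13

Assessed value = $884,200 × 0.41 = $362,522
Hospital District: ($362,522 − $6,700) × 0.00088 = $355,822 × 0.00088 = $313.12336
Pinecrest Township: $362,522 × 0.00345 = $1,250.7009
Orrin Falls Unified SD: ($362,522 − $6,700) × 0.02659 = $355,822 × 0.02659 = $9,461.30698
Levies subtotal = $11,025.13124
Total = $11,025.13124 + $740 = $11,765.13124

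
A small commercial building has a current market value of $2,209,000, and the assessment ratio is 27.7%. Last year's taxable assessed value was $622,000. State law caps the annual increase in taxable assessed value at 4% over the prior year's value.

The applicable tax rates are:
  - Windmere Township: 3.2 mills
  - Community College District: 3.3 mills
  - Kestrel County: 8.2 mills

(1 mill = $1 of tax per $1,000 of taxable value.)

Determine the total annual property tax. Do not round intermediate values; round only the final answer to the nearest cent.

Uncapped assessed value = $2,209,000 × 0.277 = $611,893
Cap limit = $622,000 × 1.04 = $646,880
Taxable assessed value = min($611,893, $646,880) = $611,893 (cap does not bind)
Windmere Township: $611,893 × 0.0032 = $1,958.0576
Community College District: $611,893 × 0.0033 = $2,019.2469
Kestrel County: $611,893 × 0.0082 = $5,017.5226
Total = $8,994.8271

$8,994.83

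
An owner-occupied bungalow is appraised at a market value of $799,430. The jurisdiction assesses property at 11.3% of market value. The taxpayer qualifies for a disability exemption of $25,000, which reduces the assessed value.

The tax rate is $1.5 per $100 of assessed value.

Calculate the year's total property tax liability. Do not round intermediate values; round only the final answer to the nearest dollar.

Assessed value = $799,430 × 0.113 = $90,335.59
Taxable value = $90,335.59 − $25,000 = $65,335.59
Tax = $65,335.59 × 0.015 = $980.03385

$980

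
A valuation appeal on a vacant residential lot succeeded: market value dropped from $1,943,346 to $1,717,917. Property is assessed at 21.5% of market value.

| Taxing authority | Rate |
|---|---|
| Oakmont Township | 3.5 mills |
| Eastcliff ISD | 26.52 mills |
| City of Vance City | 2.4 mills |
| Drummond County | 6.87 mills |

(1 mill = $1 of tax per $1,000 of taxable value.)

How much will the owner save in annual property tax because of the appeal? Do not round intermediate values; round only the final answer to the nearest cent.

Old assessed value = $1,943,346 × 0.215 = $417,819.39
New assessed value = $1,717,917 × 0.215 = $369,352.155
Combined rate = 0.0035 + 0.02652 + 0.0024 + 0.00687 = 0.03929
Old tax = $417,819.39 × 0.03929 = $16,416.1238331
New tax = $369,352.155 × 0.03929 = $14,511.84616995
Reduction = $16,416.1238331 − $14,511.84616995 = $1,904.27766315

$1,904.28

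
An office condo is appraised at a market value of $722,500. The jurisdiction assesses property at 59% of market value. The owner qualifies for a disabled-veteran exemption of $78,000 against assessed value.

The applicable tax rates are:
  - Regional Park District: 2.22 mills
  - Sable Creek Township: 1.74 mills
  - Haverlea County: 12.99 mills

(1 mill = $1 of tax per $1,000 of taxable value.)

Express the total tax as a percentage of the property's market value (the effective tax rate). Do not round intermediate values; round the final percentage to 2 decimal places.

Assessed value = $722,500 × 0.59 = $426,275
Taxable value = $426,275 − $78,000 = $348,275
Regional Park District: $348,275 × 0.00222 = $773.1705
Sable Creek Township: $348,275 × 0.00174 = $605.9985
Haverlea County: $348,275 × 0.01299 = $4,524.09225
Total tax = $5,903.26125
Effective rate = $5,903.26125 ÷ $722,500 = 0.82% of market value

0.82%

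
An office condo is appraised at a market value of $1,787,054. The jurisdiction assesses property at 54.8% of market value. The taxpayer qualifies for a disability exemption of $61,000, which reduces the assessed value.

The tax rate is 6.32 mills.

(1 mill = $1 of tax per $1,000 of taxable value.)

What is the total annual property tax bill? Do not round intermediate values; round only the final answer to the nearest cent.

$5,803.69

Assessed value = $1,787,054 × 0.548 = $979,305.592
Taxable value = $979,305.592 − $61,000 = $918,305.592
Tax = $918,305.592 × 0.00632 = $5,803.69134144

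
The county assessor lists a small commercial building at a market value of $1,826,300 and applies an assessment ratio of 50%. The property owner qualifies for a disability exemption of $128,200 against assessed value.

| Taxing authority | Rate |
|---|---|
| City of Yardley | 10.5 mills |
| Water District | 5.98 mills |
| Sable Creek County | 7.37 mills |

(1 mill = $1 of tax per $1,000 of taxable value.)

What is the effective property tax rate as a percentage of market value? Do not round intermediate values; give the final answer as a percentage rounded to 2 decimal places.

1.03%

Assessed value = $1,826,300 × 0.5 = $913,150
Taxable value = $913,150 − $128,200 = $784,950
City of Yardley: $784,950 × 0.0105 = $8,241.975
Water District: $784,950 × 0.00598 = $4,694.001
Sable Creek County: $784,950 × 0.00737 = $5,785.0815
Total tax = $18,721.0575
Effective rate = $18,721.0575 ÷ $1,826,300 = 1.03% of market value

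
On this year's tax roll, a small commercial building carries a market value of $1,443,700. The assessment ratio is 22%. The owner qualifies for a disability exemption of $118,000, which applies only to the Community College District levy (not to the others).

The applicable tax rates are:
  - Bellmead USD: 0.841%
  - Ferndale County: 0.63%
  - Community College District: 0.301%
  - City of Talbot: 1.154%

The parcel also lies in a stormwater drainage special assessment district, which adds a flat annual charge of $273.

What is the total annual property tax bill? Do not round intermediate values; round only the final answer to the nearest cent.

$9,211.21

Assessed value = $1,443,700 × 0.22 = $317,614
Bellmead USD: $317,614 × 0.00841 = $2,671.13374
Ferndale County: $317,614 × 0.0063 = $2,000.9682
Community College District: ($317,614 − $118,000) × 0.00301 = $199,614 × 0.00301 = $600.83814
City of Talbot: $317,614 × 0.01154 = $3,665.26556
Levies subtotal = $8,938.20564
Total = $8,938.20564 + $273 = $9,211.20564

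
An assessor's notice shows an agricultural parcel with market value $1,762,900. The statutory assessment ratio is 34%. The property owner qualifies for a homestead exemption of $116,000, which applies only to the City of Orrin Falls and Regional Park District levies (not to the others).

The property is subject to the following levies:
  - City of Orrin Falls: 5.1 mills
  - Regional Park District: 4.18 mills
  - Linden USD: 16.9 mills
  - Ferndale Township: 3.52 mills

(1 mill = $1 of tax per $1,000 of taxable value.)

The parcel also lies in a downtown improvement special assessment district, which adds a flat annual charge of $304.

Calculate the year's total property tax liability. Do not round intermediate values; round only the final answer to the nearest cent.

$17,029.28

Assessed value = $1,762,900 × 0.34 = $599,386
City of Orrin Falls: ($599,386 − $116,000) × 0.0051 = $483,386 × 0.0051 = $2,465.2686
Regional Park District: ($599,386 − $116,000) × 0.00418 = $483,386 × 0.00418 = $2,020.55348
Linden USD: $599,386 × 0.0169 = $10,129.6234
Ferndale Township: $599,386 × 0.00352 = $2,109.83872
Levies subtotal = $16,725.2842
Total = $16,725.2842 + $304 = $17,029.2842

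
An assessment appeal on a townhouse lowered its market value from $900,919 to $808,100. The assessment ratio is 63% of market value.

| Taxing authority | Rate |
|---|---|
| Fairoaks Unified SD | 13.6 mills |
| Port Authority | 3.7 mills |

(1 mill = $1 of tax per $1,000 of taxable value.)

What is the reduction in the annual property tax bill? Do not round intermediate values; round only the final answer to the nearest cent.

Old assessed value = $900,919 × 0.63 = $567,578.97
New assessed value = $808,100 × 0.63 = $509,103
Combined rate = 0.0136 + 0.0037 = 0.0173
Old tax = $567,578.97 × 0.0173 = $9,819.116181
New tax = $509,103 × 0.0173 = $8,807.4819
Reduction = $9,819.116181 − $8,807.4819 = $1,011.634281

$1,011.63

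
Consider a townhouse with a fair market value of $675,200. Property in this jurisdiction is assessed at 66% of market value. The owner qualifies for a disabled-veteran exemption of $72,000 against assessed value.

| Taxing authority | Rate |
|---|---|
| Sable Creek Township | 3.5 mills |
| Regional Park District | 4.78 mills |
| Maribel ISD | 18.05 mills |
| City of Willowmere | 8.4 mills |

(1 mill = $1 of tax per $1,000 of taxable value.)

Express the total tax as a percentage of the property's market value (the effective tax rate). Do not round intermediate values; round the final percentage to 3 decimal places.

Assessed value = $675,200 × 0.66 = $445,632
Taxable value = $445,632 − $72,000 = $373,632
Sable Creek Township: $373,632 × 0.0035 = $1,307.712
Regional Park District: $373,632 × 0.00478 = $1,785.96096
Maribel ISD: $373,632 × 0.01805 = $6,744.0576
City of Willowmere: $373,632 × 0.0084 = $3,138.5088
Total tax = $12,976.23936
Effective rate = $12,976.23936 ÷ $675,200 = 1.922% of market value

1.922%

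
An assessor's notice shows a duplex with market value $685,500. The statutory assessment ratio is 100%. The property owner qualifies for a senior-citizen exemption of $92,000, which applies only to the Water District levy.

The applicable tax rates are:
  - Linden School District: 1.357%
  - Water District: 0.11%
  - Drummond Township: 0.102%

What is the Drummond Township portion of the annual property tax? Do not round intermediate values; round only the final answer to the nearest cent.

Assessed value = $685,500 × 1 = $685,500
Drummond Township taxable value = $685,500 (exemption does not apply)
Drummond Township levy = $685,500 × 0.00102 = $699.21

$699.21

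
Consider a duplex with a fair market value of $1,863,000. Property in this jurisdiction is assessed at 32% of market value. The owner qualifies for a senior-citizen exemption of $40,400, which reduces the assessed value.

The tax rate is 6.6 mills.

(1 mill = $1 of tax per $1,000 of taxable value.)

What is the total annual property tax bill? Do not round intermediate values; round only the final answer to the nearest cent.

$3,668.02

Assessed value = $1,863,000 × 0.32 = $596,160
Taxable value = $596,160 − $40,400 = $555,760
Tax = $555,760 × 0.0066 = $3,668.016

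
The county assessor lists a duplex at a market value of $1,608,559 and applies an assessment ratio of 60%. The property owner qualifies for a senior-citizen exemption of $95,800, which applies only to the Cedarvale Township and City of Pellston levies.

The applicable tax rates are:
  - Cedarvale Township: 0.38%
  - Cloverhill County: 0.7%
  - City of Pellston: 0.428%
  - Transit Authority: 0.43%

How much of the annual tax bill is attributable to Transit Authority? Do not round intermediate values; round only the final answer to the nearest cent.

$4,150.08

Assessed value = $1,608,559 × 0.6 = $965,135.4
Transit Authority taxable value = $965,135.4 (exemption does not apply)
Transit Authority levy = $965,135.4 × 0.0043 = $4,150.08222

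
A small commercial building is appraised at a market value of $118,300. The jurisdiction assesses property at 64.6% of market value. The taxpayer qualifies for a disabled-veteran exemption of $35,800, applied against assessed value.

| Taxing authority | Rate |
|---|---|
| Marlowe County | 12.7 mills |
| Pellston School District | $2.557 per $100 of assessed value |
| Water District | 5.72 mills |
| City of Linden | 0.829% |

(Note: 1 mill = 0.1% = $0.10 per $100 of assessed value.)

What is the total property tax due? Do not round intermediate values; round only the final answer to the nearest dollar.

Assessed value = $118,300 × 0.646 = $76,421.8
Taxable value = $76,421.8 − $35,800 = $40,621.8
Marlowe County: $40,621.8 × 0.0127 = $515.89686
Pellston School District: $40,621.8 × 0.02557 = $1,038.699426
Water District: $40,621.8 × 0.00572 = $232.356696
City of Linden: $40,621.8 × 0.00829 = $336.754722
Total = $2,123.707704

$2,124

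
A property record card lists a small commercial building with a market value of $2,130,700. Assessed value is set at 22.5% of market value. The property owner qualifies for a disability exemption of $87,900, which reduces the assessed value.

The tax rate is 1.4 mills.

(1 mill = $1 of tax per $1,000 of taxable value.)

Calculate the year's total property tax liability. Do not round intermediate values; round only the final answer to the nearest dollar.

Assessed value = $2,130,700 × 0.225 = $479,407.5
Taxable value = $479,407.5 − $87,900 = $391,507.5
Tax = $391,507.5 × 0.0014 = $548.1105

$548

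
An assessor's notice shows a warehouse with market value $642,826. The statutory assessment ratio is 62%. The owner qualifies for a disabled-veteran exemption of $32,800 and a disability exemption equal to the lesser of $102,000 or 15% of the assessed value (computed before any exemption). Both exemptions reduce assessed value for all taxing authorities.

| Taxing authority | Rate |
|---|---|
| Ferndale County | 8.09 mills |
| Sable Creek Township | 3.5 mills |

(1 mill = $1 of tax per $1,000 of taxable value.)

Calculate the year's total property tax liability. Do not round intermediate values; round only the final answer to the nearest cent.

Assessed value = $642,826 × 0.62 = $398,552.12
Disability exemption = min($102,000, 15% × $398,552.12) = min($102,000, $59,782.818) = $59,782.818 (percentage binds)
Taxable value = $398,552.12 − $32,800 − $59,782.818 = $305,969.302
Ferndale County: $305,969.302 × 0.00809 = $2,475.29165318
Sable Creek Township: $305,969.302 × 0.0035 = $1,070.892557
Total = $3,546.18421018

$3,546.18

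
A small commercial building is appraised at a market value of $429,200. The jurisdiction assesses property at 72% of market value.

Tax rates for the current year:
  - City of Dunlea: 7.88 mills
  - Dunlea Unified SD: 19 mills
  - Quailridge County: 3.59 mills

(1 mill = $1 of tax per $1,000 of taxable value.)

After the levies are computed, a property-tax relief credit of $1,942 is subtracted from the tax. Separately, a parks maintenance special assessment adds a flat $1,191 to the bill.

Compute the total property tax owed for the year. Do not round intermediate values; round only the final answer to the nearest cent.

$8,664.96

Assessed value = $429,200 × 0.72 = $309,024
City of Dunlea: $309,024 × 0.00788 = $2,435.10912
Dunlea Unified SD: $309,024 × 0.019 = $5,871.456
Quailridge County: $309,024 × 0.00359 = $1,109.39616
Levies subtotal = $9,415.96128
After credit = $9,415.96128 − $1,942 = $7,473.96128
Total = $7,473.96128 + $1,191 = $8,664.96128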